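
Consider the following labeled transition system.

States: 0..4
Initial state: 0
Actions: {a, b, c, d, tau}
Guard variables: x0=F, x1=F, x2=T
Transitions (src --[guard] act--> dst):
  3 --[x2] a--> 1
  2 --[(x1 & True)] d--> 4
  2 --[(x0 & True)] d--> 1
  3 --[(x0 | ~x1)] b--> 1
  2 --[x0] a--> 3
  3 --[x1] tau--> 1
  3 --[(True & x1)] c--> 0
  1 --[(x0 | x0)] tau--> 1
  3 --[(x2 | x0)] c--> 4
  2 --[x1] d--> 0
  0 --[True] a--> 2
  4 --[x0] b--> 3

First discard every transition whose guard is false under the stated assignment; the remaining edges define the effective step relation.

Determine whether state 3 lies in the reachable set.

Answer: UNREACHABLE

Working:
4 transition(s) survive guard evaluation.
depth 0: {0}
depth 1: {2}  now seen {0,2}
R = {0,2}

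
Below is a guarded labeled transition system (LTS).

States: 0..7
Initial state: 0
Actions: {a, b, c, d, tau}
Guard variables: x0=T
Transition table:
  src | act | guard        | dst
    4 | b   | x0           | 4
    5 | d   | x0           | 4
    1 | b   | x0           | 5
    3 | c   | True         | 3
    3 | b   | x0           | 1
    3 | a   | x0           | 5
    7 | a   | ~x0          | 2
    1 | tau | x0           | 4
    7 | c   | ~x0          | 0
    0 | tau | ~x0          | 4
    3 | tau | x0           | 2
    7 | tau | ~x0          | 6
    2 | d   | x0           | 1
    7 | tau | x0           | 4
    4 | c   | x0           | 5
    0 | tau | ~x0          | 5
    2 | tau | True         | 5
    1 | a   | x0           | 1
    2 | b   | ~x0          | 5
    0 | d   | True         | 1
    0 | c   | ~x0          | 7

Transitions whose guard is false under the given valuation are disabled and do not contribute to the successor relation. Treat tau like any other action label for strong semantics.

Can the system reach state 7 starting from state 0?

Answer: UNREACHABLE

Analysis:
14 transition(s) survive guard evaluation.
Layer 0: {0}
Layer 1: {1}  cumulative {0,1}
Layer 2: {4,5}  cumulative {0,1,4,5}
Reach set: {0,1,4,5}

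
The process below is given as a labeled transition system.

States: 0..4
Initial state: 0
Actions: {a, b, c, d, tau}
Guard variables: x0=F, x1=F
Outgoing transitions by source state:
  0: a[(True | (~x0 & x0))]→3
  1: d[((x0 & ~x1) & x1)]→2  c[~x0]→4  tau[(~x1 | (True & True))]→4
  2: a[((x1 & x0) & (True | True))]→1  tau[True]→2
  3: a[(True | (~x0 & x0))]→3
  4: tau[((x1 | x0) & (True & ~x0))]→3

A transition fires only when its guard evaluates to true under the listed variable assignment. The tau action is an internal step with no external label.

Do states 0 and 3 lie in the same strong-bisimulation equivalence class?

Answer: BISIMILAR

Trace:
Refine partition for ~:
  π0 = {{0,1,2,3,4}}
  π1 = {{0,3},{1},{2},{4}}
4 equivalence class(es) (converged in 2)
[0]={0,3}  [3]={0,3}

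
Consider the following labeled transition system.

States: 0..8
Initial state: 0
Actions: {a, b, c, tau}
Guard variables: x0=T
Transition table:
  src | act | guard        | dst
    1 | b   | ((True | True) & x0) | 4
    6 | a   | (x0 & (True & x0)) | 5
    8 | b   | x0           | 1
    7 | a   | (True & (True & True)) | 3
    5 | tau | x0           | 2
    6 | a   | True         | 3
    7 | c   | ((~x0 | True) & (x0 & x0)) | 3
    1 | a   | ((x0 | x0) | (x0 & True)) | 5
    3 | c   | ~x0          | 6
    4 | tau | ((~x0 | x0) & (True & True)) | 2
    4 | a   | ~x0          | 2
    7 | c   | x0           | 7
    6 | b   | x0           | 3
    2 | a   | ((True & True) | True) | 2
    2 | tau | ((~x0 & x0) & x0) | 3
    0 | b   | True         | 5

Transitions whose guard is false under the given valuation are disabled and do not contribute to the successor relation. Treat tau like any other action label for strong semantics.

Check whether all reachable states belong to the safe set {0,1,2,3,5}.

Answer: INVARIANT HOLDS

Working:
Inv-set: {0,1,2,3,5}
Reach set: {0,2,5}
  0: safe
  2: safe
  5: safe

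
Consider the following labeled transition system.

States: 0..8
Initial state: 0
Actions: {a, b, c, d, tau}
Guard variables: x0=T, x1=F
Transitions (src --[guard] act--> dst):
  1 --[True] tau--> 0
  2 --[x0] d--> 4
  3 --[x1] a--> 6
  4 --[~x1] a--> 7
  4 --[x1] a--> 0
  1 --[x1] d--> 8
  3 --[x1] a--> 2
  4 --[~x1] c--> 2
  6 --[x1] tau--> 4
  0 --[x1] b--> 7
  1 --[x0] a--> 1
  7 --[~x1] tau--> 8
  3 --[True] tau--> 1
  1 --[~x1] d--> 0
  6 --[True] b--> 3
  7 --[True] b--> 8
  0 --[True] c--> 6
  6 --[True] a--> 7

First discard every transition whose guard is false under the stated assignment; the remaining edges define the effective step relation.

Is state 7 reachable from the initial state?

Answer: REACHABLE

Working:
12 transition(s) survive guard evaluation.
Layer 0: {0}
Layer 1: {6}  total {0,6}
Layer 2: {3,7}  total {0,3,6,7}
Layer 3: {1,8}  total {0,1,3,6,7,8}
Reach set: {0,1,3,6,7,8}
Path to 7: c·a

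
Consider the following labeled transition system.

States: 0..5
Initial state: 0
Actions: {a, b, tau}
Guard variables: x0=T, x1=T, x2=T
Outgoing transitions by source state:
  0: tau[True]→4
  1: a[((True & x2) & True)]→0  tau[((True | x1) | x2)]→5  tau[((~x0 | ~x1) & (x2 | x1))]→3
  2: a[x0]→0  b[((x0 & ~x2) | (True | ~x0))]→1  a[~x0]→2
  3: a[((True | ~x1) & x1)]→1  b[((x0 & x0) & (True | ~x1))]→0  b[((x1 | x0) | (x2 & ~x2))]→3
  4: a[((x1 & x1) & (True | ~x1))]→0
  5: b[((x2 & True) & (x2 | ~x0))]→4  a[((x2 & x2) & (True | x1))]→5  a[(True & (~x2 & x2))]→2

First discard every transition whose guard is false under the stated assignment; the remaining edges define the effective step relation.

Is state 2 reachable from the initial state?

Answer: UNREACHABLE

Working:
After dropping false guards: 11 live edges.
L0 = {0}
L1 = {4}  cumulative {0,4}
R = {0,4}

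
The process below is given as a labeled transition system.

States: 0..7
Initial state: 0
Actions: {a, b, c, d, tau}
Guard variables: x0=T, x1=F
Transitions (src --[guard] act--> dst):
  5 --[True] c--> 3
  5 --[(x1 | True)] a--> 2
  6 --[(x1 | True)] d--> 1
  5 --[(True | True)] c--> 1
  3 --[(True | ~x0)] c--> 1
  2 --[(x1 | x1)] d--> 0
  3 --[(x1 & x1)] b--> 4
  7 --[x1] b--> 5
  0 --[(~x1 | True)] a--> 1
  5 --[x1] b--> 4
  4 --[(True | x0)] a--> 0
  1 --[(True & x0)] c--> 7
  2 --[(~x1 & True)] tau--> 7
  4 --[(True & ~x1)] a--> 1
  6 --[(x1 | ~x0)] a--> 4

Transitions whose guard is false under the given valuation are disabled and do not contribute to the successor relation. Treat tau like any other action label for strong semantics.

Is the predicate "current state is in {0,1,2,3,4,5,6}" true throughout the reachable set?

Safe = {0,1,2,3,4,5,6}
R = {0,1,7}
  0: ✓
  1: ✓
  7: VIOLATES
counterexample path to 7: a·c

Answer: INVARIANT VIOLATED at state 7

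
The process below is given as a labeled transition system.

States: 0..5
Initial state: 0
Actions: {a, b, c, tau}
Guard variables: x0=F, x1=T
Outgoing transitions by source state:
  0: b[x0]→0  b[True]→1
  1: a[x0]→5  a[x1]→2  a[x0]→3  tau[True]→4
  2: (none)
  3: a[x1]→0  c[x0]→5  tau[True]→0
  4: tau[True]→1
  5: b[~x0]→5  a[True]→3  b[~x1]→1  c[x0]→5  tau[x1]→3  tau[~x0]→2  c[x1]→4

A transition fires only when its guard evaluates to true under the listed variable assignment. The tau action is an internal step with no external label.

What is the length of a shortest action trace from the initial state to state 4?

Answer: 2

Trace:
BFS to 4:
  L0 = {0}
  L1 = {1}
  L2 = {2,4}
4 enters at depth 2; path b·tau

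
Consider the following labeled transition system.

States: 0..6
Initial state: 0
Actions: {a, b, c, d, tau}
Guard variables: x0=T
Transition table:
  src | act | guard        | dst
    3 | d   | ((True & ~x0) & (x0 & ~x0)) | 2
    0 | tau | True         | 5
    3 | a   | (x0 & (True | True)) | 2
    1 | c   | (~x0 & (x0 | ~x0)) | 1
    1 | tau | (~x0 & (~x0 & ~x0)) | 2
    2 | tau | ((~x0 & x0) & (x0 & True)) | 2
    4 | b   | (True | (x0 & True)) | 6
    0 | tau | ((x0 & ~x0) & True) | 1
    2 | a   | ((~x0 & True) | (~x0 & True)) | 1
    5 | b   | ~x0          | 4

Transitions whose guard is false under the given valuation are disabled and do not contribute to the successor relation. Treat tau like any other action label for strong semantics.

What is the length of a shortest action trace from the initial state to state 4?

Answer: UNREACHABLE

Analysis:
BFS to 4:
  Layer 0: {0}
  Layer 1: {5}
4 never appears.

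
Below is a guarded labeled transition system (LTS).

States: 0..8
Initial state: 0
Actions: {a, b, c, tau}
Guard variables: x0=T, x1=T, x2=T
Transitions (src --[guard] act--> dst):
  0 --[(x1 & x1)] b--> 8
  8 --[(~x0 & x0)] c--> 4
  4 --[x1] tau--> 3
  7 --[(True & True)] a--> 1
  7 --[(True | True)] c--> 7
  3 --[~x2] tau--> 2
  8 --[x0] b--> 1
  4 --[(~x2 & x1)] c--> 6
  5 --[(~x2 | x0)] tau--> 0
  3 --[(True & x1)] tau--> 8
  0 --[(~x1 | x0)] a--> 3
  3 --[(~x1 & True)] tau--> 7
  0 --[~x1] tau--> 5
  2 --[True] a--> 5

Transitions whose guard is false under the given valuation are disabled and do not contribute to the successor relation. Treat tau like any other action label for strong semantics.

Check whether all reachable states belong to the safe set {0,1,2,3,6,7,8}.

Allowed set {0,1,2,3,6,7,8}
Reach set: {0,1,3,8}
  0: safe
  1: safe
  3: safe
  8: safe

Answer: INVARIANT HOLDS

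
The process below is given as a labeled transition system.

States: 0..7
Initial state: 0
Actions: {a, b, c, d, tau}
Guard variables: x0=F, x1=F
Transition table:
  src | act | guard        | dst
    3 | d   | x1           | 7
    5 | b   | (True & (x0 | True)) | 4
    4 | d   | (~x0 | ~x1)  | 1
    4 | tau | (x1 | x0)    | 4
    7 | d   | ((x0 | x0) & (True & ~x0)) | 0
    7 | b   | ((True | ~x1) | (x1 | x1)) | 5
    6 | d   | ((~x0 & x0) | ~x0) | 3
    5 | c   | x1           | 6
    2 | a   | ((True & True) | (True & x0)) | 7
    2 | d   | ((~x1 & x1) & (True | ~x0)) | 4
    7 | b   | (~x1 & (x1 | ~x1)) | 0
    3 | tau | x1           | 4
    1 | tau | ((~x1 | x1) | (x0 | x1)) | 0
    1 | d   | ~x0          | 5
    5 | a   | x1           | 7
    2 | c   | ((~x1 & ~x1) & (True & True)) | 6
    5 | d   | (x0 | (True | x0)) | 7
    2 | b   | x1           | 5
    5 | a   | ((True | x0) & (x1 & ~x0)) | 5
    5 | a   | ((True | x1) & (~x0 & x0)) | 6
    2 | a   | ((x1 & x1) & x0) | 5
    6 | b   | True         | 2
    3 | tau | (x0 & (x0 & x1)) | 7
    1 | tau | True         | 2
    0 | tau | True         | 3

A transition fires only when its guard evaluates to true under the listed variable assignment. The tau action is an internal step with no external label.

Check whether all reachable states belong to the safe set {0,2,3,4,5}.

Inv-set: {0,2,3,4,5}
Reach set: {0,3}
  0: safe
  3: safe

Answer: INVARIANT HOLDS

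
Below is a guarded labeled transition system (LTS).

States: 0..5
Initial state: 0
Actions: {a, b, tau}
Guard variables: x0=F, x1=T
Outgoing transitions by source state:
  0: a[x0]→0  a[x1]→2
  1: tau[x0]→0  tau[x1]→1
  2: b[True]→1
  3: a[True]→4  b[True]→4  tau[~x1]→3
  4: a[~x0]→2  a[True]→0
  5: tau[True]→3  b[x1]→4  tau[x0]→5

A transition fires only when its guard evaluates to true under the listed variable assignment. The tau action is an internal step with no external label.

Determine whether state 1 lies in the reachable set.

9 transition(s) survive guard evaluation.
Layer 0: {0}
Layer 1: {2}  total {0,2}
Layer 2: {1}  total {0,1,2}
R = {0,1,2}
witness 1: a·b

Answer: REACHABLE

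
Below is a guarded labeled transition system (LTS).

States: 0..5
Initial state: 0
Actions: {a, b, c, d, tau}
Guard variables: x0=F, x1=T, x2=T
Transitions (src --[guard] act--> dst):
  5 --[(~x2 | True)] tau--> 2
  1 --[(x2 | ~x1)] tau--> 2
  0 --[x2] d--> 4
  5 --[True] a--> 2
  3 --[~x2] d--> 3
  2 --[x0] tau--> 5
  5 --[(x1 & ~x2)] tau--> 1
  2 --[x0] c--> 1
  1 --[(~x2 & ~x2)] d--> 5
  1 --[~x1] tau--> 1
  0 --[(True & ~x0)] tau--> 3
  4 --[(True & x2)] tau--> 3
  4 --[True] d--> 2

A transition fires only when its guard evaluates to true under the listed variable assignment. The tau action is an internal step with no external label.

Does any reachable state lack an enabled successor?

R = {0,2,3,4}
  0: d→4  tau→3  [2 exit(s)]
  2: ∅  [STUCK]
  3: ∅  [STUCK]
  4: d→2  tau→3  [2 exit(s)]
Path to 2: d·d

Answer: DEADLOCK at state 2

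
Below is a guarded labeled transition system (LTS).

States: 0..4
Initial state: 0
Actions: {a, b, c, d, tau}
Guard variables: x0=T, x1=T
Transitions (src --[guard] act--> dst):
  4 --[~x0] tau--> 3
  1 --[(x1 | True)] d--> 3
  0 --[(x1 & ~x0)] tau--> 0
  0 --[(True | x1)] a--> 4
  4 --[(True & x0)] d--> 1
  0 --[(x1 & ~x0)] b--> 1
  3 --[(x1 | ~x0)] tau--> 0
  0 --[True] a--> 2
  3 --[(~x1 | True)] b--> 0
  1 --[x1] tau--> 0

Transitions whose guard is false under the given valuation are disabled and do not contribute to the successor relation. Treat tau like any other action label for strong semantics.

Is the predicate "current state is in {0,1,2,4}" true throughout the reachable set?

Answer: INVARIANT VIOLATED at state 3

Working:
Inv-set: {0,1,2,4}
Reach set: {0,1,2,3,4}
  0: ✓
  1: ✓
  2: ✓
  3: VIOLATES
  4: ✓
counterexample path to 3: a·d·d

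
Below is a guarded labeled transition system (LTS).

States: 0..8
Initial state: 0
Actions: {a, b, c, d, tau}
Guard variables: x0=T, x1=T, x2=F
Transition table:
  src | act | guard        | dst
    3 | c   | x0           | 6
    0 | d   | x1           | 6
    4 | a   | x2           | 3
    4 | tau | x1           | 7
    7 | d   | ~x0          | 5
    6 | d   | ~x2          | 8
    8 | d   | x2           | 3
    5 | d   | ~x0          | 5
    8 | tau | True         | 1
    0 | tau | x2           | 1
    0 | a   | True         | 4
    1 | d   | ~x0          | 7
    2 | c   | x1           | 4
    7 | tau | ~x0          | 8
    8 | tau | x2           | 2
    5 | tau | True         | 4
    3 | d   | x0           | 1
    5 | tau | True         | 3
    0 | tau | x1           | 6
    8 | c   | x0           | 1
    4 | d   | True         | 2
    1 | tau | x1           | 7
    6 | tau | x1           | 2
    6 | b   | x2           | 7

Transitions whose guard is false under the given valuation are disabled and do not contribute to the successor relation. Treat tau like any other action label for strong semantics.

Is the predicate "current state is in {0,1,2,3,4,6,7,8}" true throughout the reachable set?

Answer: INVARIANT HOLDS

Analysis:
Allowed set {0,1,2,3,4,6,7,8}
Reachable = {0,1,2,4,6,7,8}
  0: ok
  1: ok
  2: ok
  4: ok
  6: ok
  7: ok
  8: ok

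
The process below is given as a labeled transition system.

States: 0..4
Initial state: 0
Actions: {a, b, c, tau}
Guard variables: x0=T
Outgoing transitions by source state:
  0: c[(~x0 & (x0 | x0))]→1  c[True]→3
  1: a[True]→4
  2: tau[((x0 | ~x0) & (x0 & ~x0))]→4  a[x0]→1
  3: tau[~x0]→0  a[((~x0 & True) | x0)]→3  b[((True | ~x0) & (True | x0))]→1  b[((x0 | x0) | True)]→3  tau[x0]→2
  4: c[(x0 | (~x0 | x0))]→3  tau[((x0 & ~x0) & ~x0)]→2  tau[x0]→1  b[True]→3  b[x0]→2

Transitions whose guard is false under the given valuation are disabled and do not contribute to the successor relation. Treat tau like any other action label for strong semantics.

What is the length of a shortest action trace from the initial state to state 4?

BFS to 4:
  L0 = {0}
  L1 = {3}
  L2 = {1,2}
  L3 = {4}
4 enters at depth 3; path c·b·a

Answer: 3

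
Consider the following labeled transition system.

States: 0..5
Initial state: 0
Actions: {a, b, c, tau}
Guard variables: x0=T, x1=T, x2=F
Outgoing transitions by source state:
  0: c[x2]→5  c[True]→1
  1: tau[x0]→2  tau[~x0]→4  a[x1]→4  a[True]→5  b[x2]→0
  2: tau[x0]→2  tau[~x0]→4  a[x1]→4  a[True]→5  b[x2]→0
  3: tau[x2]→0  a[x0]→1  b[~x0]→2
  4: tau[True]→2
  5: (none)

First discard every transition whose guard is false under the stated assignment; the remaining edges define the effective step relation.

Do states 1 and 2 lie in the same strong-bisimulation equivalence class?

Compute ~ classes (split until stable):
  π0 = {{0,1,2,3,4,5}}
  π1 = {{0},{1,2},{3},{4},{5}}
5 equivalence class(es) (converged in 2)
[1]={1,2}  [2]={1,2}

Answer: BISIMILAR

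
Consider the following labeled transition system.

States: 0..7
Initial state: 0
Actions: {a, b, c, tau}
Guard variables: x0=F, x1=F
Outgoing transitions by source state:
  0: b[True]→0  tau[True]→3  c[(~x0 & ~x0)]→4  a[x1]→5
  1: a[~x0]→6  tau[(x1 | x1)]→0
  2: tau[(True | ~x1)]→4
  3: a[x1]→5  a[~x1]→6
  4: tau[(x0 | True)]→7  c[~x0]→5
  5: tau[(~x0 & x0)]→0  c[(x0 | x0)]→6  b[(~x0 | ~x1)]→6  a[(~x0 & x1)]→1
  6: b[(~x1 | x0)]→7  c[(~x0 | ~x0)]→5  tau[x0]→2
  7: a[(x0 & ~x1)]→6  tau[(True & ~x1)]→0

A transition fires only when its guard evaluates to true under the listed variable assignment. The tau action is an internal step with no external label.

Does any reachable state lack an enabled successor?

Answer: DEADLOCK-FREE

Working:
Reach set: {0,3,4,5,6,7}
  0: b→0  c→4  tau→3  [deg 3]
  3: a→6  [deg 1]
  4: c→5  tau→7  [deg 2]
  5: b→6  [deg 1]
  6: b→7  c→5  [deg 2]
  7: tau→0  [deg 1]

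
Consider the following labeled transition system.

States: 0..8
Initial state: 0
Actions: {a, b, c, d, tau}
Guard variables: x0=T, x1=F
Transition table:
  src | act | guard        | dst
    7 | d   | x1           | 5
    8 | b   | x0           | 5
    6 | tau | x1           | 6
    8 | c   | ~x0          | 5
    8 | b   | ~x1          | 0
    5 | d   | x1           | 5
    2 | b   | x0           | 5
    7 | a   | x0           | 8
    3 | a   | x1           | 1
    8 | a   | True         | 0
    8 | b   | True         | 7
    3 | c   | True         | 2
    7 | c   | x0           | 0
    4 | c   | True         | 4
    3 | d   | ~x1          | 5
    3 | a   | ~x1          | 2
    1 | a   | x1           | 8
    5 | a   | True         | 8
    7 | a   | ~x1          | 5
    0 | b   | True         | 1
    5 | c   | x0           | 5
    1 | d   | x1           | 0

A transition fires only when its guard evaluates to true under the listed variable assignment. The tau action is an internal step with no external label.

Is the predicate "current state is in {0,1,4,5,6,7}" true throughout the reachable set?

Answer: INVARIANT HOLDS

Trace:
Allowed set {0,1,4,5,6,7}
Reachable = {0,1}
  0: ok
  1: ok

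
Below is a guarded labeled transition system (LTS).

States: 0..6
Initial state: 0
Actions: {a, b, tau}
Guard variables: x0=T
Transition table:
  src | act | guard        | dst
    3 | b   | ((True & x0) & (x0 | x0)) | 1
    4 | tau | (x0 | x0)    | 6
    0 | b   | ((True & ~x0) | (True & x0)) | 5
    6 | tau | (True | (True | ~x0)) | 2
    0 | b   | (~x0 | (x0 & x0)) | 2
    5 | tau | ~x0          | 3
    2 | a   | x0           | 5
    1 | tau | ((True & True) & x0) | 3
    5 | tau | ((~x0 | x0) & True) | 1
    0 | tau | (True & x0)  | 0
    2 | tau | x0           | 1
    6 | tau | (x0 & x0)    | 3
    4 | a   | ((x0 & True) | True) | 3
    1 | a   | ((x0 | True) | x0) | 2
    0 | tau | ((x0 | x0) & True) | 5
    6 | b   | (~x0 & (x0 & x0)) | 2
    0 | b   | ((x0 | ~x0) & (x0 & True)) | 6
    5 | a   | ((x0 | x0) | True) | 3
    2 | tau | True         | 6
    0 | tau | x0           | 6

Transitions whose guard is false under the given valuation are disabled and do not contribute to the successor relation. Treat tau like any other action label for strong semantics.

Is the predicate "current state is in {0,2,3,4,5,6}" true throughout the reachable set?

Safe = {0,2,3,4,5,6}
R = {0,1,2,3,5,6}
  0: ok
  1: ✗ unsafe
  2: ok
  3: ok
  5: ok
  6: ok
witness against invariant: b·tau → 1

Answer: INVARIANT VIOLATED at state 1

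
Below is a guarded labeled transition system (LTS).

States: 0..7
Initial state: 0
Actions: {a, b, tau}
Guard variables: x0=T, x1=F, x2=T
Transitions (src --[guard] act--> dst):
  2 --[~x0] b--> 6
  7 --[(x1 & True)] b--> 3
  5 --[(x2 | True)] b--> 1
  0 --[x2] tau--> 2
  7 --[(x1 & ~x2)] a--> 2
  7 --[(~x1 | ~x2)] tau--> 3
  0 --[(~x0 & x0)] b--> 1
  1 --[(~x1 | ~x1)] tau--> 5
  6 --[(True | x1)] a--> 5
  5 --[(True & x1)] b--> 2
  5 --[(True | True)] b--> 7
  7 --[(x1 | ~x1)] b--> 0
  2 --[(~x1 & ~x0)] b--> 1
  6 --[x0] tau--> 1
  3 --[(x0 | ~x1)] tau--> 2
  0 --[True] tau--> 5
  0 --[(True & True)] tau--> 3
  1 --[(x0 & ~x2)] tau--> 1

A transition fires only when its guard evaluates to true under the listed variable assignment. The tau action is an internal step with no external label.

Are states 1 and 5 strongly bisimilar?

Refine partition for ~:
  π0 = {{0,1,2,3,4,5,6,7}}
  π1 = {{0,1,3},{2,4},{5},{6},{7}}
  π2 = {{0},{1},{2,4},{3},{5},{6},{7}}
Fixed point at round 3; 7 class(es).
1∈{1}, 5∈{5}

Answer: NOT BISIMILAR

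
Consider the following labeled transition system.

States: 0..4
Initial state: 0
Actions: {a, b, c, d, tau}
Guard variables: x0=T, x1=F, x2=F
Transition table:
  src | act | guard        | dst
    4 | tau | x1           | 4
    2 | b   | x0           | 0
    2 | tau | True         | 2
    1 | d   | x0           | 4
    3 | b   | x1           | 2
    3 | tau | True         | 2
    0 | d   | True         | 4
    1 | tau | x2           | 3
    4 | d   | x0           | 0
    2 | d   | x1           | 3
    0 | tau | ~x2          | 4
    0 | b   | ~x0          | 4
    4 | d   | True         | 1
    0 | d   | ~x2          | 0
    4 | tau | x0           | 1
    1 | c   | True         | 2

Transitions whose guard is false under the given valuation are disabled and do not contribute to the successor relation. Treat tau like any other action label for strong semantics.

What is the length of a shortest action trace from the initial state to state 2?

Breadth-first toward 2:
  Layer 0: {0}
  Layer 1: {4}
  Layer 2: {1}
  Layer 3: {2}
2 enters at depth 3; path d·d·c

Answer: 3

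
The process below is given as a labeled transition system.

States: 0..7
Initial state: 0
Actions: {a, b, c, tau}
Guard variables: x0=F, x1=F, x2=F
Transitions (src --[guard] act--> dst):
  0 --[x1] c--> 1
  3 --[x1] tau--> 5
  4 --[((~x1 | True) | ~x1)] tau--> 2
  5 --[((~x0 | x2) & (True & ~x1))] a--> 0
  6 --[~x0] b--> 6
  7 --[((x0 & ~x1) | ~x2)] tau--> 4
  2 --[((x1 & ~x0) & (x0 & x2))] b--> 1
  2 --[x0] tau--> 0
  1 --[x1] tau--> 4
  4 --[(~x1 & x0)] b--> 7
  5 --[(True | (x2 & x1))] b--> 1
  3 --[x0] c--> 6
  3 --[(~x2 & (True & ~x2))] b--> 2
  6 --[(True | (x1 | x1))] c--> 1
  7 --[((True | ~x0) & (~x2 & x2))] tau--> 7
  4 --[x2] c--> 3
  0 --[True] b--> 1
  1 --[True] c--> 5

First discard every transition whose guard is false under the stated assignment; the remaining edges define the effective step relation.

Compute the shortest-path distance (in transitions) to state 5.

Answer: 2

Working:
Breadth-first toward 5:
  Layer 0: {0}
  Layer 1: {1}
  Layer 2: {5}
first hit 5 at d=2 via b·c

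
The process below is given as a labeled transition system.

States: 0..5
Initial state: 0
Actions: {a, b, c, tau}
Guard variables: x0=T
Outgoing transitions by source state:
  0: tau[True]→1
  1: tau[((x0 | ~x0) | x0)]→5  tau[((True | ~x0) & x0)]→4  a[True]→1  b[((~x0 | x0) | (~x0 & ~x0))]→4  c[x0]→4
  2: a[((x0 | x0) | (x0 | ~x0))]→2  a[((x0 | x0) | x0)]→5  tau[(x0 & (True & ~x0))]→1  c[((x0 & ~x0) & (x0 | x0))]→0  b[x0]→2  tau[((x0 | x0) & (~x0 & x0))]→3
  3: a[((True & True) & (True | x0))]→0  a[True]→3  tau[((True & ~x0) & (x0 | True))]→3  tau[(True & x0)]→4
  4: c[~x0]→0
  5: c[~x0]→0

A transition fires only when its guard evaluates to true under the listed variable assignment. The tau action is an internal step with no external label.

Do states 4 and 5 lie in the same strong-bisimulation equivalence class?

Answer: BISIMILAR

Analysis:
Compute ~ classes (split until stable):
  P[0] = {{0,1,2,3,4,5}}
  P[1] = {{0},{1},{2},{3},{4,5}}
Fixed point at round 2; 5 class(es).
class of 4: {4,5}; class of 5: {4,5}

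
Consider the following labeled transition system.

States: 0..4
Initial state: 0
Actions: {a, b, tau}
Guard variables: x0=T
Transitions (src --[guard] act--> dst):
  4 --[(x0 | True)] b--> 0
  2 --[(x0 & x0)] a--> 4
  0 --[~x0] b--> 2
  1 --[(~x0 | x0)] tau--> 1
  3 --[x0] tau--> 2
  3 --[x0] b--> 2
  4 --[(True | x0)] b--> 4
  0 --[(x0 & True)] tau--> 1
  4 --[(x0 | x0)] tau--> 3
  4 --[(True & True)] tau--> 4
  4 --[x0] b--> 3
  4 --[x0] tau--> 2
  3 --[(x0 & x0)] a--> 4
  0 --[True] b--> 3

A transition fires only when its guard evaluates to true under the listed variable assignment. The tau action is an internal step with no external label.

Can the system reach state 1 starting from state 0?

Answer: REACHABLE

Analysis:
Guard filter leaves 13 enabled edge(s).
Layer 0: {0}
Layer 1: {1,3}  cumulative {0,1,3}
Layer 2: {2,4}  cumulative {0,1,2,3,4}
Reach set: {0,1,2,3,4}
witness 1: tau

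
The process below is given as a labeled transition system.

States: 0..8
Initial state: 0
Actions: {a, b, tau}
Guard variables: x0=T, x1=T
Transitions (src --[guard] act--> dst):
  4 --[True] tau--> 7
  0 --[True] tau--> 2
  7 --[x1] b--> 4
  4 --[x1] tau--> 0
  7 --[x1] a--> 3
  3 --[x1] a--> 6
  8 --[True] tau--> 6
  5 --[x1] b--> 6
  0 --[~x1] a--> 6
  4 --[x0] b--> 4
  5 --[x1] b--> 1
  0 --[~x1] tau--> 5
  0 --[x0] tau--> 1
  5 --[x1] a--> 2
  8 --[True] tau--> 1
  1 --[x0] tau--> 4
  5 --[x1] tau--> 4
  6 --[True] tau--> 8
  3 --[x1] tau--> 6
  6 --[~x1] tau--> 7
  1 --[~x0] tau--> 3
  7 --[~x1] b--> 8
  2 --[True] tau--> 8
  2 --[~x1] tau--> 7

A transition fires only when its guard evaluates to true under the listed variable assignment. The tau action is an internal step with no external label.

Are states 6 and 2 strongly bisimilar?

Answer: BISIMILAR

Working:
Refine partition for ~:
  π0 = {{0,1,2,3,4,5,6,7,8}}
  π1 = {{0,1,2,6,8},{3},{4},{5},{7}}
  π2 = {{0,2,6,8},{1},{3},{4},{5},{7}}
  π3 = {{0,8},{1},{2,6},{3},{4},{5},{7}}
Fixed point at round 4; 7 class(es).
class of 6: {2,6}; class of 2: {2,6}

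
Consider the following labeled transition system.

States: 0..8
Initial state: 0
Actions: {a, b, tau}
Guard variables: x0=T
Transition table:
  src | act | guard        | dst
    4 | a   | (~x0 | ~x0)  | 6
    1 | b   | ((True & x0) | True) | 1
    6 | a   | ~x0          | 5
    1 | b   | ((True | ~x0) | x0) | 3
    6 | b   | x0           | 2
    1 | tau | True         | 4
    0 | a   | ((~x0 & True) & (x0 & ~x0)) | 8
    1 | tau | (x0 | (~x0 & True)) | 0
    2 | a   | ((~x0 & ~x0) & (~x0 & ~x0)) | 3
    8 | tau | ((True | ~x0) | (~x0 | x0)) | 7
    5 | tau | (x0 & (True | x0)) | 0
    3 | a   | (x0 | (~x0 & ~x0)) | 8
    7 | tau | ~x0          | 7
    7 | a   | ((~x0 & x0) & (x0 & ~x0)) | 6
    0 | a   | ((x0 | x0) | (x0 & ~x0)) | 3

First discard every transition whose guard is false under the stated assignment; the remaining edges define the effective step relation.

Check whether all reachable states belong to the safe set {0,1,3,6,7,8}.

Allowed set {0,1,3,6,7,8}
Reachable = {0,3,7,8}
  0: ✓
  3: ✓
  7: ✓
  8: ✓

Answer: INVARIANT HOLDS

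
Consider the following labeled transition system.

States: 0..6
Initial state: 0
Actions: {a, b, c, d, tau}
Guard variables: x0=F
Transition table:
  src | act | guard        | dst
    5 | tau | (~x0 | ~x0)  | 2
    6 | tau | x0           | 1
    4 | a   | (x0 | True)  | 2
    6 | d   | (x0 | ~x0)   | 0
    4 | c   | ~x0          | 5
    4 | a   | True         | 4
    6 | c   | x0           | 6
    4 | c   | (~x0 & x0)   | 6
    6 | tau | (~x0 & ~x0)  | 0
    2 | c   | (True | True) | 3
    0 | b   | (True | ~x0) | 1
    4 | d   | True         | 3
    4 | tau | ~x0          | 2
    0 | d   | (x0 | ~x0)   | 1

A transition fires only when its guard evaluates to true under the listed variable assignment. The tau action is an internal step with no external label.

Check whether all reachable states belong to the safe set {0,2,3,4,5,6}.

Answer: INVARIANT VIOLATED at state 1

Working:
Safe = {0,2,3,4,5,6}
Reach set: {0,1}
  0: safe
  1: ✗ unsafe
reach 1 via b — violates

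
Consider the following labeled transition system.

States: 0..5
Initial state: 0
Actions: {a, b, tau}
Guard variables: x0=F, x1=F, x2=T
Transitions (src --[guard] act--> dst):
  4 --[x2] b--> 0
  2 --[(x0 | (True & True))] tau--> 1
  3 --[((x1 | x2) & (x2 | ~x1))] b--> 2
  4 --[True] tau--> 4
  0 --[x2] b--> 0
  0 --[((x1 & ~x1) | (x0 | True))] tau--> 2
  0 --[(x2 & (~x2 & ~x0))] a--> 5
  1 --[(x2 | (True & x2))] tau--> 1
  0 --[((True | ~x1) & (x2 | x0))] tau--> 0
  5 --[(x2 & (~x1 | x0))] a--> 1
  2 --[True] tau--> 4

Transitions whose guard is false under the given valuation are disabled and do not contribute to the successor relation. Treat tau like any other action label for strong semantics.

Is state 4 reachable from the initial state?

Answer: REACHABLE

Analysis:
10 transition(s) survive guard evaluation.
Layer 0: {0}
Layer 1: {2}  cumulative {0,2}
Layer 2: {1,4}  cumulative {0,1,2,4}
Reach set: {0,1,2,4}
trace reaching 4: tau·tau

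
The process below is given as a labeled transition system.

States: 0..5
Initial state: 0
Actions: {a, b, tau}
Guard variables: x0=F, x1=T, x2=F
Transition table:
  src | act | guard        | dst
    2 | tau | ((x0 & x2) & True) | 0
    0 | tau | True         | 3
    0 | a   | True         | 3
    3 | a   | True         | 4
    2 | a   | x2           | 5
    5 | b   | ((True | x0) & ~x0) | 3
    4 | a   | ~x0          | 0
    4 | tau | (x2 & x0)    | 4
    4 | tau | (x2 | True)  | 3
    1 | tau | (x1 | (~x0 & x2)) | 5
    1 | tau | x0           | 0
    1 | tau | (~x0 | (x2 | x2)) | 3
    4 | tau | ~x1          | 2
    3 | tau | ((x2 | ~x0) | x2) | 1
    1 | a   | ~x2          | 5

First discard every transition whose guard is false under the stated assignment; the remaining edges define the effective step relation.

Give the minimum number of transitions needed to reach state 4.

Breadth-first toward 4:
  L0 = {0}
  L1 = {3}
  L2 = {1,4}
first hit 4 at d=2 via a·a

Answer: 2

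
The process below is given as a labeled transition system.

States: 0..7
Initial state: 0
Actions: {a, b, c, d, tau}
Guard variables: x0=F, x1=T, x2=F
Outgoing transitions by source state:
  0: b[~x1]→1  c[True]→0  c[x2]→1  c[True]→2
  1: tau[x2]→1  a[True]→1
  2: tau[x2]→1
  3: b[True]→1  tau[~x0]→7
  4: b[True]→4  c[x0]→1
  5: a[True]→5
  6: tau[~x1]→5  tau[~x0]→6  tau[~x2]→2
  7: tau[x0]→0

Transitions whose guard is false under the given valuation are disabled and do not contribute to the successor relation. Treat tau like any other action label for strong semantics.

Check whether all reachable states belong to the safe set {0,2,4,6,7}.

Answer: INVARIANT HOLDS

Trace:
Allowed set {0,2,4,6,7}
Reach set: {0,2}
  0: safe
  2: safe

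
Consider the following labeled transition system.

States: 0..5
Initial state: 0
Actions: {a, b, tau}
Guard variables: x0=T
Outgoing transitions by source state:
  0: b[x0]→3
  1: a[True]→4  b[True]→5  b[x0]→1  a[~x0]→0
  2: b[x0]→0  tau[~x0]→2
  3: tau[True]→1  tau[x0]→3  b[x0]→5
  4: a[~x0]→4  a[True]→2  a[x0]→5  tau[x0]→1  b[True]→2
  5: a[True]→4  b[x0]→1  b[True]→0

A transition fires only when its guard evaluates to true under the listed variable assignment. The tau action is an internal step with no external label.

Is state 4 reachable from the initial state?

Guard filter leaves 15 enabled edge(s).
L0 = {0}
L1 = {3}  total {0,3}
L2 = {1,5}  total {0,1,3,5}
L3 = {4}  total {0,1,3,4,5}
L4 = {2}  total {0,1,2,3,4,5}
Reach set: {0,1,2,3,4,5}
Path to 4: b·tau·a

Answer: REACHABLE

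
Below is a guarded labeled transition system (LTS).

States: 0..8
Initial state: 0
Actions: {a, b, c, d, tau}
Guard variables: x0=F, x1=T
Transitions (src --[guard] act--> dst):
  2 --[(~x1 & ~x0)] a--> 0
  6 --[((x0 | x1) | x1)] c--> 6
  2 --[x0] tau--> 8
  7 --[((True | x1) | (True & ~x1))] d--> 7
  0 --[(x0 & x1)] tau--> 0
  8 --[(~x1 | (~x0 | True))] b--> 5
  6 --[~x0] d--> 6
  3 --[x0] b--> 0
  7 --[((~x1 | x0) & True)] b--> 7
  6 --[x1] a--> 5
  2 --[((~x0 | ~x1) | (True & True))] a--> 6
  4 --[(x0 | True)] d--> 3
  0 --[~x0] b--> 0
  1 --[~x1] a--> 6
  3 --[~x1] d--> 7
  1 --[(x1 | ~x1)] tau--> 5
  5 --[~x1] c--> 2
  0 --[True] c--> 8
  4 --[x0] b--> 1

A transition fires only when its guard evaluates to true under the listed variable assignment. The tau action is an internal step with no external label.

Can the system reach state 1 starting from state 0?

Guard filter leaves 10 enabled edge(s).
Layer 0: {0}
Layer 1: {8}  now seen {0,8}
Layer 2: {5}  now seen {0,5,8}
Reach set: {0,5,8}

Answer: UNREACHABLE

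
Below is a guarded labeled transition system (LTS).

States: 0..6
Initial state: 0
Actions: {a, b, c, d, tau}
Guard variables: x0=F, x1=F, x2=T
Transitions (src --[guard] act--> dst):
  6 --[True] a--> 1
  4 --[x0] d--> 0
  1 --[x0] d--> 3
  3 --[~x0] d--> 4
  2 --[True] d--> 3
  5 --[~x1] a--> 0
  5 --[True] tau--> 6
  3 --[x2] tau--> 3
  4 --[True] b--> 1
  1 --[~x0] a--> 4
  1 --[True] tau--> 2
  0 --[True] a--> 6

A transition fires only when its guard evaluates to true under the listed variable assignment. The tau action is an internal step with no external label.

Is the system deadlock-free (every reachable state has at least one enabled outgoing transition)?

Reach set: {0,1,2,3,4,6}
  0: a→6  [1 exit(s)]
  1: a→4  tau→2  [2 exit(s)]
  2: d→3  [1 exit(s)]
  3: d→4  tau→3  [2 exit(s)]
  4: b→1  [1 exit(s)]
  6: a→1  [1 exit(s)]

Answer: DEADLOCK-FREE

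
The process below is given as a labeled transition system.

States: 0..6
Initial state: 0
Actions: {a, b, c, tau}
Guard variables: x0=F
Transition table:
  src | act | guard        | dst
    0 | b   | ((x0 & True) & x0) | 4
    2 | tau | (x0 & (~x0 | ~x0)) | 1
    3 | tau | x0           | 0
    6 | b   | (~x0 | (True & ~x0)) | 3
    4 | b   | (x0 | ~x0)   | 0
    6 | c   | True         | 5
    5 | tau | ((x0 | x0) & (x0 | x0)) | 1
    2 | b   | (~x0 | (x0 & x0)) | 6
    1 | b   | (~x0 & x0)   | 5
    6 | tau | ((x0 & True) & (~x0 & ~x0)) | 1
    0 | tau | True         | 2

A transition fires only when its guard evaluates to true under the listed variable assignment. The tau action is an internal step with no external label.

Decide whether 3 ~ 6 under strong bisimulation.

Refine partition for ~:
  π0 = {{0,1,2,3,4,5,6}}
  π1 = {{0},{1,3,5},{2,4},{6}}
  π2 = {{0},{1,3,5},{2},{4},{6}}
5 equivalence class(es) (converged in 3)
3∈{1,3,5}, 6∈{6}

Answer: NOT BISIMILAR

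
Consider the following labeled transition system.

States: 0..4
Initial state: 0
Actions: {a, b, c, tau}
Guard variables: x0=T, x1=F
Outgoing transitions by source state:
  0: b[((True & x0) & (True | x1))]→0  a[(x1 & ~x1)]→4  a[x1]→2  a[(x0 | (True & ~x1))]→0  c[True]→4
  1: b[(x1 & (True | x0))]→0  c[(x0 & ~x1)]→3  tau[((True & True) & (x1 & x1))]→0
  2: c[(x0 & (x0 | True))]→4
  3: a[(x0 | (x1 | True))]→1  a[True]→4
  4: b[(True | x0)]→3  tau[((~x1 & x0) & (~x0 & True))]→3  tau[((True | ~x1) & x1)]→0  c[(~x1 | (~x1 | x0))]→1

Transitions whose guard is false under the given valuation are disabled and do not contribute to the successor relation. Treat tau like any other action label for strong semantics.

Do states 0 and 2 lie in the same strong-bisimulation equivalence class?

Answer: NOT BISIMILAR

Analysis:
Refine partition for ~:
  P[0] = {{0,1,2,3,4}}
  P[1] = {{0},{1,2},{3},{4}}
  P[2] = {{0},{1},{2},{3},{4}}
Fixed point at round 3; 5 class(es).
0∈{0}, 2∈{2}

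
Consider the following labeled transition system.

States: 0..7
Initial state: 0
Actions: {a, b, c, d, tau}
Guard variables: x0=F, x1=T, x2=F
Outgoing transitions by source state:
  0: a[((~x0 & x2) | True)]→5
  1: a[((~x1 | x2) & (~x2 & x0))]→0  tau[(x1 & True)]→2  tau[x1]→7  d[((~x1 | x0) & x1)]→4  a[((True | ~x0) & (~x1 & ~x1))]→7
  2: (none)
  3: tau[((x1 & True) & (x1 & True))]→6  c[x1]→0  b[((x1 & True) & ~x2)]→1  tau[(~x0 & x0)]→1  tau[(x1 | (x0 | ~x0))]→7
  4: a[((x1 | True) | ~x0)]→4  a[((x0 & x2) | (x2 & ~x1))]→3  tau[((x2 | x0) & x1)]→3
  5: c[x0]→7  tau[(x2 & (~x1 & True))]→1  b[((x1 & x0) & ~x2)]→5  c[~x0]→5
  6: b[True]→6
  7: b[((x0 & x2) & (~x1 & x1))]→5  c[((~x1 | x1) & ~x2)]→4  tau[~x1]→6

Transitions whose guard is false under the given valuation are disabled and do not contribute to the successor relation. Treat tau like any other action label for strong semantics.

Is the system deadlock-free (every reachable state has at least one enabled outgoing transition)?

Reachable = {0,5}
  0: a→5  [deg 1]
  5: c→5  [deg 1]

Answer: DEADLOCK-FREE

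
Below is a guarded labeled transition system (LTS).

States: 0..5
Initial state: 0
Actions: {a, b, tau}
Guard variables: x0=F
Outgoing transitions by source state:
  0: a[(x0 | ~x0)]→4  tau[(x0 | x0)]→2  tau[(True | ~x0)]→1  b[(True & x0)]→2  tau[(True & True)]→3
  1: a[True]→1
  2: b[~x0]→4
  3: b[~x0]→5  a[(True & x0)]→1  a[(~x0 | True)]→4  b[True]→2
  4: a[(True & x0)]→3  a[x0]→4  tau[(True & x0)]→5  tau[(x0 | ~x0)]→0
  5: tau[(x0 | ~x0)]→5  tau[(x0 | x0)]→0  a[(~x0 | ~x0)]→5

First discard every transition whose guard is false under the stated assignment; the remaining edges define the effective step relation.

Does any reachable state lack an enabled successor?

Answer: DEADLOCK-FREE

Trace:
Reachable = {0,1,2,3,4,5}
  0: a→4  tau→1  tau→3  [3 out]
  1: a→1  [1 out]
  2: b→4  [1 out]
  3: a→4  b→2  b→5  [3 out]
  4: tau→0  [1 out]
  5: a→5  tau→5  [2 out]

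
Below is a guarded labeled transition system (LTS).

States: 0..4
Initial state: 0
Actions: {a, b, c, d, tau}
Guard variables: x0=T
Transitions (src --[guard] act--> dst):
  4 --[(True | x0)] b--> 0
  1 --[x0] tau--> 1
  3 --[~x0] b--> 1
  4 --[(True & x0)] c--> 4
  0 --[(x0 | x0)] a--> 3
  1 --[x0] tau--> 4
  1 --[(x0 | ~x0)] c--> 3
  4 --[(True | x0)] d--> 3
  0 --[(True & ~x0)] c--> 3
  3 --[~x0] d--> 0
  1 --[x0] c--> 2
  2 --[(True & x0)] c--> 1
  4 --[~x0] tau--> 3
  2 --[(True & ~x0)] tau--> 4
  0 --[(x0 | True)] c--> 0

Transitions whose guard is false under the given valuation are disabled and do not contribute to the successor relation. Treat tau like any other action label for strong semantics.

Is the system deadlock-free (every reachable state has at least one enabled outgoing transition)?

Answer: DEADLOCK at state 3

Analysis:
Reachable = {0,3}
  0: a→3  c→0  [2 exit(s)]
  3: ∅  [no exit]
trace reaching 3: a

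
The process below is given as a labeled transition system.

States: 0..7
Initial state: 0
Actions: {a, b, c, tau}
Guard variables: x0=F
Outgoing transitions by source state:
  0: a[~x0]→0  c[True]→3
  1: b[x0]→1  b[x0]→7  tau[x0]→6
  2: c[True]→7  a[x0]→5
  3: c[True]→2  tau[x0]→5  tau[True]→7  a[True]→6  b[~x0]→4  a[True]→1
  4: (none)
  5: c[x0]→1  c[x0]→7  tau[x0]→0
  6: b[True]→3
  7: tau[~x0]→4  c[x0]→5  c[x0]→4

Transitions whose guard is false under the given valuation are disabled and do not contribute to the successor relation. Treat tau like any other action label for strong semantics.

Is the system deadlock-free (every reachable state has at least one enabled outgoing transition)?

Answer: DEADLOCK at state 1

Trace:
Reachable = {0,1,2,3,4,6,7}
  0: a→0  c→3  [2 out]
  1: ∅  [no exit]
  2: c→7  [1 out]
  3: a→1  a→6  b→4  c→2  tau→7  [5 out]
  4: ∅  [no exit]
  6: b→3  [1 out]
  7: tau→4  [1 out]
witness 1: c·a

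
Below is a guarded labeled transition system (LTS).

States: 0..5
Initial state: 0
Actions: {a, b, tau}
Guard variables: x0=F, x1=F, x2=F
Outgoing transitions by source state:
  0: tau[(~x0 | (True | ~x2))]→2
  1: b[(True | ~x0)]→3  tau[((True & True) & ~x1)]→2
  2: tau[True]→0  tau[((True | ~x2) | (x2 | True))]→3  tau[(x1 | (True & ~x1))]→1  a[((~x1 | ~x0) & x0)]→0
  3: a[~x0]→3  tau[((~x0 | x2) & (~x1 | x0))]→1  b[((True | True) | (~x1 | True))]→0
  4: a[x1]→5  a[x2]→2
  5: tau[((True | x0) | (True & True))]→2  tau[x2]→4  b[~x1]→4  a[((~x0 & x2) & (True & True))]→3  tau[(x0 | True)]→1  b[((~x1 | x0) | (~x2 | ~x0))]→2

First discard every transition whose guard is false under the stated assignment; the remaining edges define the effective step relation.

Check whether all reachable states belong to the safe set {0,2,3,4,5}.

Answer: INVARIANT VIOLATED at state 1

Working:
Safe = {0,2,3,4,5}
Reach set: {0,1,2,3}
  0: ok
  1: ✗ unsafe
  2: ok
  3: ok
witness against invariant: tau·tau → 1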